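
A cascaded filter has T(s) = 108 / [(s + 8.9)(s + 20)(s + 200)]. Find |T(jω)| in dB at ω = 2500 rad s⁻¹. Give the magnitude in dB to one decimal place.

-163.2 dB

|j2500 + 8.9| = √(2500² + 8.9²) = 2500
|j2500 + 20| = √(2500² + 20²) = 2500
|j2500 + 200| = √(2500² + 200²) = 2508
|T(j2500)| = 108 / (2500 × 2500 × 2508) = 6.8897e-09
20 log₁₀(6.8897e-09) = -163.24 dB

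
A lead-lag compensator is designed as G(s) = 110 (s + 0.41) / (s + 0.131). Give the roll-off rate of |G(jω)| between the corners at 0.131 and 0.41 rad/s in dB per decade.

In this band the factors already past their corner are: pole at 0.131; net slope = -20 dB/decade.

-20 dB/decade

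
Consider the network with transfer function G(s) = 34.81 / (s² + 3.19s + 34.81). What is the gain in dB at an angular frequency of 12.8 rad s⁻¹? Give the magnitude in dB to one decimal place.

|(j12.8)² + 3.19(j12.8) + 34.81| = |-129.03 + j40.832| = 135.3
|G(j12.8)| = 34.81 / 135.3 = 0.25721
20 log₁₀(0.25721) = -11.79 dB

-11.8 dB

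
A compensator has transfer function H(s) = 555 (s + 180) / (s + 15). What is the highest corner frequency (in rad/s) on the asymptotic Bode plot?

Break frequencies occur at each pole and zero magnitude: 15 rad/s, 180 rad/s.
The highest is 180 rad/s.

180 rad/s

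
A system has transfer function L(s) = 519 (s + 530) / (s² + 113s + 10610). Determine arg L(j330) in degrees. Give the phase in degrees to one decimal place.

∠(j330 + 530) = arctan(330/530) = 31.91°
∠[(j330)² + 113(j330) + 10610] = ∠[-98290 + j37290] = 159.22°
∠L(j330) = 31.91° − 159.22° = -127.32°

-127.3 deg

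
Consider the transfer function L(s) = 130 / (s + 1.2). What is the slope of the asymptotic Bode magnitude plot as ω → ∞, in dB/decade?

-20 dB/decade

With 0 zeros and 1 pole, the high-frequency asymptotic slope is 20 × (0 − 1) = -20 dB/decade.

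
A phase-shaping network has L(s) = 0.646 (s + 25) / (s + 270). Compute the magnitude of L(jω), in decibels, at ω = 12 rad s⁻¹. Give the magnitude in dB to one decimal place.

|j12 + 25| = √(12² + 25²) = 27.73
|j12 + 270| = √(12² + 270²) = 270.3
|L(j12)| = 0.646 × 27.73 / 270.3 = 0.066283
20 log₁₀(0.066283) = -23.57 dB

-23.6 dB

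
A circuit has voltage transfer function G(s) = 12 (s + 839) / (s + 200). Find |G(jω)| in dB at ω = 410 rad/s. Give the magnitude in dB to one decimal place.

27.8 dB

|j410 + 839| = √(410² + 839²) = 933.8
|j410 + 200| = √(410² + 200²) = 456.2
|G(j410)| = 12 × 933.8 / 456.2 = 24.565
20 log₁₀(24.565) = 27.81 dB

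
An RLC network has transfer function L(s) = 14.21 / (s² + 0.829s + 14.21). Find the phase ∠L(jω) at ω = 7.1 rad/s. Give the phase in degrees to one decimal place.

∠[(j7.1)² + 0.829(j7.1) + 14.21] = ∠[-36.2 + j5.8859] = 170.76°
∠L(j7.1) = −170.76° = -170.76°

-170.8°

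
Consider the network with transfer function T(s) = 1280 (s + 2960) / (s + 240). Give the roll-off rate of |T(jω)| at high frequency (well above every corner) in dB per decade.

With 1 zero and 1 pole, the high-frequency asymptotic slope is 20 × (1 − 1) = 0 dB/decade.

0 dB/decade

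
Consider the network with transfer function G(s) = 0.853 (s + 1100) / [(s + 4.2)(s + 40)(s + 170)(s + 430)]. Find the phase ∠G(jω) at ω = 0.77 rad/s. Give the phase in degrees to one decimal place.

∠(j0.77 + 1100) = arctan(0.77/1100) = 0.04°
∠(j0.77 + 4.2) = arctan(0.77/4.2) = 10.39°
∠(j0.77 + 40) = arctan(0.77/40) = 1.10°
∠(j0.77 + 170) = arctan(0.77/170) = 0.26°
∠(j0.77 + 430) = arctan(0.77/430) = 0.10°
∠G(j0.77) = 0.04° − (10.39° + 1.10° + 0.26° + 0.10°) = -11.81°

-11.8°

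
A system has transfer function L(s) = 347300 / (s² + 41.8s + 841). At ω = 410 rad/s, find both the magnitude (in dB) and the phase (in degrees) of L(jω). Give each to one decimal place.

|(j410)² + 41.8(j410) + 841| = |-1.6726e+05 + j17138| = 1.681e+05
|L(j410)| = 347300 / 1.681e+05 = 2.0656
20 log₁₀(2.0656) = 6.30 dB
∠[(j410)² + 41.8(j410) + 841] = ∠[-1.6726e+05 + j17138] = 174.15°
∠L(j410) = −174.15° = -174.15°

|L| = 6.3 dB, ∠L = -174.1°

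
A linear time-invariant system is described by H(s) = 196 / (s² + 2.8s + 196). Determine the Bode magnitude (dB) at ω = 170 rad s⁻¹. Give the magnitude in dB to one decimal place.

-43.3 dB

|(j170)² + 2.8(j170) + 196| = |-28704 + j476| = 2.871e+04
|H(j170)| = 196 / 2.871e+04 = 0.0068274
20 log₁₀(0.0068274) = -43.31 dB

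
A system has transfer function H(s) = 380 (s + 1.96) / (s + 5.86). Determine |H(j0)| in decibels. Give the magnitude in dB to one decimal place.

H(0) = 380 × 1.96 / 5.86 = 127.1
20 log₁₀(127.1) = 42.08 dB

42.1 dB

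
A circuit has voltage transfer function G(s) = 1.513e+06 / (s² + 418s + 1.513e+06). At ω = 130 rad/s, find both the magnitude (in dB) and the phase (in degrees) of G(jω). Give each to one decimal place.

|(j130)² + 418(j130) + 1.513e+06| = |1.4961e+06 + j54340| = 1.497e+06
|G(j130)| = 1.513e+06 / 1.497e+06 = 1.0106
20 log₁₀(1.0106) = 0.09 dB
∠[(j130)² + 418(j130) + 1.513e+06] = ∠[1.4961e+06 + j54340] = 2.08°
∠G(j130) = −2.08° = -2.08°

|G| = 0.1 dB, ∠G = -2.1°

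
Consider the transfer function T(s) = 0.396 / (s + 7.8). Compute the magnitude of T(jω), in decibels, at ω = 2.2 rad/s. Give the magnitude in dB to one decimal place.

|j2.2 + 7.8| = √(2.2² + 7.8²) = 8.104
|T(j2.2)| = 0.396 / 8.104 = 0.048863
20 log₁₀(0.048863) = -26.22 dB

-26.2 dB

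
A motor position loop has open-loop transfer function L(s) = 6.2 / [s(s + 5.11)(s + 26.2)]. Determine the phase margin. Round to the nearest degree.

Gain crossover: |L(jω)| = 1 at ω ≈ 0.0463 rad/s.
∠L(j0.0463) = −90° − arctan(0.0463/5.11) − arctan(0.0463/26.2) ≈ -90.62°
PM = 180° + (-90.62°) = 89.38°

89°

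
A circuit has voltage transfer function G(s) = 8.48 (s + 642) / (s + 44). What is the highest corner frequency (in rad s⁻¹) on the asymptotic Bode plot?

642 rad s⁻¹

Break frequencies occur at each pole and zero magnitude: 44 rad s⁻¹, 642 rad s⁻¹.
The highest is 642 rad s⁻¹.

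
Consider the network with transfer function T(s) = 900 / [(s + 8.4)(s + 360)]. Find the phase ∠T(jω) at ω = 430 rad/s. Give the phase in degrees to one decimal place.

∠(j430 + 8.4) = arctan(430/8.4) = 88.88°
∠(j430 + 360) = arctan(430/360) = 50.06°
∠T(j430) = − (88.88° + 50.06°) = -138.94°

-138.9°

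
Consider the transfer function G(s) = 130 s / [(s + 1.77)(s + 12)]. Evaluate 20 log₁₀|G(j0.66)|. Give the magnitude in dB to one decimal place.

|j0.66| = 0.66
|j0.66 + 1.77| = √(0.66² + 1.77²) = 1.889
|j0.66 + 12| = √(0.66² + 12²) = 12.02
|G(j0.66)| = 130 × 0.66 / (1.889 × 12.02) = 3.7793
20 log₁₀(3.7793) = 11.55 dB

11.5 dB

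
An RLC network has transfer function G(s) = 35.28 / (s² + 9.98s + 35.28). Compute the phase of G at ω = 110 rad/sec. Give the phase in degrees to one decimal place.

∠[(j110)² + 9.98(j110) + 35.28] = ∠[-12065 + j1097.8] = 174.80°
∠G(j110) = −174.80° = -174.80°

-174.8°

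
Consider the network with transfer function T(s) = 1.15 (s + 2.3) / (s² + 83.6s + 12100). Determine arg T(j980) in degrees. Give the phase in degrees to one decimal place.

∠(j980 + 2.3) = arctan(980/2.3) = 89.87°
∠[(j980)² + 83.6(j980) + 12100] = ∠[-9.483e+05 + j81928] = 175.06°
∠T(j980) = 89.87° − 175.06° = -85.20°

-85.2°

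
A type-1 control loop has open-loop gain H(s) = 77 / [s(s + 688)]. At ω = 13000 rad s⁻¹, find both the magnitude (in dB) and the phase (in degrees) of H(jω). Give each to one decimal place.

|H| = -126.8 dB, ∠H = -177.0 deg

|j13000 + 688| = √(13000² + 688²) = 1.302e+04
|j13000| = 1.3e+04
|H(j13000)| = 77 / (1.302e+04 × 1.3e+04) = 4.5498e-07
20 log₁₀(4.5498e-07) = -126.84 dB
∠(j13000 + 688) = arctan(13000/688) = 86.97°
∠(j13000) = 90.00°
∠H(j13000) = − (86.97° + 90.00°) = -176.97°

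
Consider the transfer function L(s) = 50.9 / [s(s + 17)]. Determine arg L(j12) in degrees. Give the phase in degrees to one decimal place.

-125.2 deg

∠(j12 + 17) = arctan(12/17) = 35.22°
∠(j12) = 90.00°
∠L(j12) = − (35.22° + 90.00°) = -125.22°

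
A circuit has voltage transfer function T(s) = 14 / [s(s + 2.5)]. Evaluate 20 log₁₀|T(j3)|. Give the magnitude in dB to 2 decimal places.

|j3 + 2.5| = √(3² + 2.5²) = 3.905
|j3| = 3
|T(j3)| = 14 / (3.905 × 3) = 1.195
20 log₁₀(1.195) = 1.547 dB

1.55 dB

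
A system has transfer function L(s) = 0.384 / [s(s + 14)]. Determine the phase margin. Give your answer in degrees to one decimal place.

Gain crossover: |L(jω)| = 1 at ω ≈ 0.0274 rad s⁻¹.
∠L(j0.0274) = −90° − arctan(0.0274/14) ≈ -90.11°
PM = 180° + (-90.11°) = 89.89°

89.9°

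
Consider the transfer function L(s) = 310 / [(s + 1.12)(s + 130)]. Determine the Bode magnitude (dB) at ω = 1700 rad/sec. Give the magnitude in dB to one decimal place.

|j1700 + 1.12| = √(1700² + 1.12²) = 1700
|j1700 + 130| = √(1700² + 130²) = 1705
|L(j1700)| = 310 / (1700 × 1705) = 0.00010695
20 log₁₀(0.00010695) = -79.42 dB

-79.4 dB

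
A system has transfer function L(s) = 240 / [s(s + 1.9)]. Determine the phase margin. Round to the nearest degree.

Gain crossover: |L(jω)| = 1 at ω ≈ 15.4 rad s⁻¹.
∠L(j15.4) = −90° − arctan(15.4/1.9) ≈ -172.98°
PM = 180° + (-172.98°) = 7.02°

7°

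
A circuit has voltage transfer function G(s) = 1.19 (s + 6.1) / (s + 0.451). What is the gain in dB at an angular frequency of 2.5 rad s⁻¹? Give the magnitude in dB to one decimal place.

9.8 dB

|j2.5 + 6.1| = √(2.5² + 6.1²) = 6.592
|j2.5 + 0.451| = √(2.5² + 0.451²) = 2.54
|G(j2.5)| = 1.19 × 6.592 / 2.54 = 3.0881
20 log₁₀(3.0881) = 9.79 dB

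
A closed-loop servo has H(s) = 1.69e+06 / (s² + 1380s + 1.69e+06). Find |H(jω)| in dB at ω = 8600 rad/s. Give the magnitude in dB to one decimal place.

-32.7 dB

|(j8600)² + 1380(j8600) + 1.69e+06| = |-7.227e+07 + j1.1868e+07| = 7.324e+07
|H(j8600)| = 1.69e+06 / 7.324e+07 = 0.023075
20 log₁₀(0.023075) = -32.74 dB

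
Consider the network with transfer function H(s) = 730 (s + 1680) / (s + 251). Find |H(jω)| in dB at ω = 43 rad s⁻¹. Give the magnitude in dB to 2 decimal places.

|j43 + 1680| = √(43² + 1680²) = 1681
|j43 + 251| = √(43² + 251²) = 254.7
|H(j43)| = 730 × 1681 / 254.7 = 4817.5
20 log₁₀(4817.5) = 73.656 dB

73.66 dB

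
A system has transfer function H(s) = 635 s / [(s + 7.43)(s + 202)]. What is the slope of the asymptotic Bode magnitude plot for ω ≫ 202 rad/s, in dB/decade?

-20 dB/decade

With 1 zero and 2 poles, the high-frequency asymptotic slope is 20 × (1 − 2) = -20 dB/decade.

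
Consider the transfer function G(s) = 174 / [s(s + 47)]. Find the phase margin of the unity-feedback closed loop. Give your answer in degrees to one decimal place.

85.5°

Gain crossover: |G(jω)| = 1 at ω ≈ 3.69 rad/s.
∠G(j3.69) = −90° − arctan(3.69/47) ≈ -94.49°
PM = 180° + (-94.49°) = 85.51°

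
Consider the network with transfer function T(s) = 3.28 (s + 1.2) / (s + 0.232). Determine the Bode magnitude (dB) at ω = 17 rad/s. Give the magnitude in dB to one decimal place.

|j17 + 1.2| = √(17² + 1.2²) = 17.04
|j17 + 0.232| = √(17² + 0.232²) = 17
|T(j17)| = 3.28 × 17.04 / 17 = 3.2879
20 log₁₀(3.2879) = 10.34 dB

10.3 dB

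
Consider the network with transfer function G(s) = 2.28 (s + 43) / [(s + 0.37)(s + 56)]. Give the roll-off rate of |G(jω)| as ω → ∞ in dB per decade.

With 1 zero and 2 poles, the high-frequency asymptotic slope is 20 × (1 − 2) = -20 dB/decade.

-20 dB/decade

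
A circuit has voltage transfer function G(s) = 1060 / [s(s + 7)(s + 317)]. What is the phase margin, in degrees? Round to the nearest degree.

Gain crossover: |G(jω)| = 1 at ω ≈ 0.477 rad/s.
∠G(j0.477) = −90° − arctan(0.477/7) − arctan(0.477/317) ≈ -93.98°
PM = 180° + (-93.98°) = 86.02°

86°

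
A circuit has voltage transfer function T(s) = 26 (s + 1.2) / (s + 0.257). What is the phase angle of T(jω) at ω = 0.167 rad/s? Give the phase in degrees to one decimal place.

-25.1 deg

∠(j0.167 + 1.2) = arctan(0.167/1.2) = 7.92°
∠(j0.167 + 0.257) = arctan(0.167/0.257) = 33.02°
∠T(j0.167) = 7.92° − 33.02° = -25.09°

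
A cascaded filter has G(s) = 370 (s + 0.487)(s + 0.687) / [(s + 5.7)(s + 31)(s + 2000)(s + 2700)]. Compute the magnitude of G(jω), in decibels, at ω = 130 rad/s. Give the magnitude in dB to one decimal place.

|j130 + 0.487| = √(130² + 0.487²) = 130
|j130 + 0.687| = √(130² + 0.687²) = 130
|j130 + 5.7| = √(130² + 5.7²) = 130.1
|j130 + 31| = √(130² + 31²) = 133.6
|j130 + 2000| = √(130² + 2000²) = 2004
|j130 + 2700| = √(130² + 2700²) = 2703
|G(j130)| = 370 × 130 × 130 / (130.1 × 133.6 × 2004 × 2703) = 6.637e-05
20 log₁₀(6.637e-05) = -83.56 dB

-83.6 dB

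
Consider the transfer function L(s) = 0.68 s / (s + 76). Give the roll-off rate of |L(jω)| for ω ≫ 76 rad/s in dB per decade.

0 dB/decade

With 1 zero and 1 pole, the high-frequency asymptotic slope is 20 × (1 − 1) = 0 dB/decade.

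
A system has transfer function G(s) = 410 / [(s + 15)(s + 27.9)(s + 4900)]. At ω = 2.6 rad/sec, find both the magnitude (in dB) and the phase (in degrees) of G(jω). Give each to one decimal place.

|G| = -74.1 dB, ∠G = -15.2°

|j2.6 + 15| = √(2.6² + 15²) = 15.22
|j2.6 + 27.9| = √(2.6² + 27.9²) = 28.02
|j2.6 + 4900| = √(2.6² + 4900²) = 4900
|G(j2.6)| = 410 / (15.22 × 28.02 × 4900) = 0.00019615
20 log₁₀(0.00019615) = -74.15 dB
∠(j2.6 + 15) = arctan(2.6/15) = 9.83°
∠(j2.6 + 27.9) = arctan(2.6/27.9) = 5.32°
∠(j2.6 + 4900) = arctan(2.6/4900) = 0.03°
∠G(j2.6) = − (9.83° + 5.32° + 0.03°) = -15.19°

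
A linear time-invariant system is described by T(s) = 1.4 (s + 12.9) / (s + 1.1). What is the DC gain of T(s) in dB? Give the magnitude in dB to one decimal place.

24.3 dB

T(0) = 1.4 × 12.9 / 1.1 = 16.418
20 log₁₀(16.418) = 24.31 dB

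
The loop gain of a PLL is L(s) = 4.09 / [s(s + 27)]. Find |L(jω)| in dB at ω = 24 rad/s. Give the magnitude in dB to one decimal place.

|j24 + 27| = √(24² + 27²) = 36.12
|j24| = 24
|L(j24)| = 4.09 / (36.12 × 24) = 0.0047174
20 log₁₀(0.0047174) = -46.53 dB

-46.5 dB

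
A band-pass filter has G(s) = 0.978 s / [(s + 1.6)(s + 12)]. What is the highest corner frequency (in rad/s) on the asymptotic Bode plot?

Break frequencies occur at each pole and zero magnitude: 1.6 rad/s, 12 rad/s.
The highest is 12 rad/s.

12 rad/s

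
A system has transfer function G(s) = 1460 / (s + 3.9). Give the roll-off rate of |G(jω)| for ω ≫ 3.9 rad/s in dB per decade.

-20 dB/decade

With 0 zeros and 1 pole, the high-frequency asymptotic slope is 20 × (0 − 1) = -20 dB/decade.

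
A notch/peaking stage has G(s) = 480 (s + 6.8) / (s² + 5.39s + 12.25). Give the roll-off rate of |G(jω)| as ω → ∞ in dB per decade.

With 1 zero and 2 poles, the high-frequency asymptotic slope is 20 × (1 − 2) = -20 dB/decade.

-20 dB/decade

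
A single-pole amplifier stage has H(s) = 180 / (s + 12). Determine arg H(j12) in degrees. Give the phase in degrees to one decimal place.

∠(j12 + 12) = arctan(12/12) = 45.00°
∠H(j12) = −45.00° = -45.00°

-45.0°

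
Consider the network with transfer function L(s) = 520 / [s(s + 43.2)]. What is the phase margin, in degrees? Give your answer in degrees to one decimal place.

74.9°

Gain crossover: |L(jω)| = 1 at ω ≈ 11.6 rad/s.
∠L(j11.6) = −90° − arctan(11.6/43.2) ≈ -105.06°
PM = 180° + (-105.06°) = 74.94°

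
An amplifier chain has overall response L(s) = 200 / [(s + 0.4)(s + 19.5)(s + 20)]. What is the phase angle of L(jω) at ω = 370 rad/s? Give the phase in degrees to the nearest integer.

-264°

∠(j370 + 0.4) = arctan(370/0.4) = 89.94°
∠(j370 + 19.5) = arctan(370/19.5) = 86.98°
∠(j370 + 20) = arctan(370/20) = 86.91°
∠L(j370) = − (89.94° + 86.98° + 86.91°) = -263.83°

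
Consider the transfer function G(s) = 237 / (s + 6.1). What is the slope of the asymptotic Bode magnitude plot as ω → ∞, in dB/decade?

With 0 zeros and 1 pole, the high-frequency asymptotic slope is 20 × (0 − 1) = -20 dB/decade.

-20 dB/decade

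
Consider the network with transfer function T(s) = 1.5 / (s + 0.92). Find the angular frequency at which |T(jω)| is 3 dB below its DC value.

For a single-pole low-pass, the −3 dB point is at the pole: ω = 0.92 rad/s.

0.92 rad/s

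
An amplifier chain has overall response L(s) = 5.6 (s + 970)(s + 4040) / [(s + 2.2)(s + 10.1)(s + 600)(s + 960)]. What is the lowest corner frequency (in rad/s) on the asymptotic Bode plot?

2.2 rad/s

Break frequencies occur at each pole and zero magnitude: 2.2 rad/s, 10.1 rad/s, 600 rad/s, 960 rad/s, 970 rad/s, 4040 rad/s.
The lowest is 2.2 rad/s.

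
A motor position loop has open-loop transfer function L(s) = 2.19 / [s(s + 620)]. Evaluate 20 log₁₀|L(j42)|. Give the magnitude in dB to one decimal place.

-81.5 dB

|j42 + 620| = √(42² + 620²) = 621.4
|j42| = 42
|L(j42)| = 2.19 / (621.4 × 42) = 8.3909e-05
20 log₁₀(8.3909e-05) = -81.52 dB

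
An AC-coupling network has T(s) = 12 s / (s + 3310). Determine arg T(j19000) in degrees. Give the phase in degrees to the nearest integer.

∠(j19000) = 90.00°
∠(j19000 + 3310) = arctan(19000/3310) = 80.12°
∠T(j19000) = 90.00° − 80.12° = 9.88°

10 deg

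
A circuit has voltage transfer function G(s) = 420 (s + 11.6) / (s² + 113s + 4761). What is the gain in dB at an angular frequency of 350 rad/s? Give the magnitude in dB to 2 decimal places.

1.47 dB

|j350 + 11.6| = √(350² + 11.6²) = 350.2
|(j350)² + 113(j350) + 4761| = |-1.1774e+05 + j39550| = 1.242e+05
|G(j350)| = 420 × 350.2 / 1.242e+05 = 1.1842
20 log₁₀(1.1842) = 1.468 dB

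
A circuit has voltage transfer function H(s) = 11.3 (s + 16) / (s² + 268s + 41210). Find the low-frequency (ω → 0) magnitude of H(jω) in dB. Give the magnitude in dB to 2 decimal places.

H(0) = 11.3 × 16 / 41210 = 0.0043873
20 log₁₀(0.0043873) = -47.156 dB

-47.16 dB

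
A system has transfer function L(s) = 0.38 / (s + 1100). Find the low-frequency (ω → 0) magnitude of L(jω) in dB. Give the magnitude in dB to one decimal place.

-69.2 dB

L(0) = 0.38 / 1100 = 0.00034545
20 log₁₀(0.00034545) = -69.23 dB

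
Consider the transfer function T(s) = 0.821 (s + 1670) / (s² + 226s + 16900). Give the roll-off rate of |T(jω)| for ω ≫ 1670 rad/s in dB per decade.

With 1 zero and 2 poles, the high-frequency asymptotic slope is 20 × (1 − 2) = -20 dB/decade.

-20 dB/decade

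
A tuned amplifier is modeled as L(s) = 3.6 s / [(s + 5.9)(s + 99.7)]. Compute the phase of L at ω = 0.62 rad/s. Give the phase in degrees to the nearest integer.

84°

∠(j0.62) = 90.00°
∠(j0.62 + 5.9) = arctan(0.62/5.9) = 6.00°
∠(j0.62 + 99.7) = arctan(0.62/99.7) = 0.36°
∠L(j0.62) = 90.00° − (6.00° + 0.36°) = 83.64°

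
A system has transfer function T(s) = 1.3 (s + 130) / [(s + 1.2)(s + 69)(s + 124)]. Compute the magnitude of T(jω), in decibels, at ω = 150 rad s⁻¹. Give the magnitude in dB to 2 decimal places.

|j150 + 130| = √(150² + 130²) = 198.5
|j150 + 1.2| = √(150² + 1.2²) = 150
|j150 + 69| = √(150² + 69²) = 165.1
|j150 + 124| = √(150² + 124²) = 194.6
|T(j150)| = 1.3 × 198.5 / (150 × 165.1 × 194.6) = 5.3534e-05
20 log₁₀(5.3534e-05) = -85.427 dB

-85.43 dB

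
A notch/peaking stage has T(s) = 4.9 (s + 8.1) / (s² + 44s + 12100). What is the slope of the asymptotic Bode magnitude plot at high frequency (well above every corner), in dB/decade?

With 1 zero and 2 poles, the high-frequency asymptotic slope is 20 × (1 − 2) = -20 dB/decade.

-20 dB/decade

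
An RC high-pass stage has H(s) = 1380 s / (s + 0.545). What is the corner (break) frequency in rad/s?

0.545 rad/s

The single real pole at s = −0.545 gives a corner at ω = 0.545 rad/s.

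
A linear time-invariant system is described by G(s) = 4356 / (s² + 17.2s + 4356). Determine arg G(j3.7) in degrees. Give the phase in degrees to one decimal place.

∠[(j3.7)² + 17.2(j3.7) + 4356] = ∠[4342.3 + j63.64] = 0.84°
∠G(j3.7) = −0.84° = -0.84°

-0.8°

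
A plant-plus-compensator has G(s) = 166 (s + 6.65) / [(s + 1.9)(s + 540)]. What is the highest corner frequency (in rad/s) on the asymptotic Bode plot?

Break frequencies occur at each pole and zero magnitude: 1.9 rad/s, 6.65 rad/s, 540 rad/s.
The highest is 540 rad/s.

540 rad/s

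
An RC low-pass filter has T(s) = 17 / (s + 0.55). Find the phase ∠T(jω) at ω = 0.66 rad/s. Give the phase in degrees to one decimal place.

∠(j0.66 + 0.55) = arctan(0.66/0.55) = 50.19°
∠T(j0.66) = −50.19° = -50.19°

-50.2°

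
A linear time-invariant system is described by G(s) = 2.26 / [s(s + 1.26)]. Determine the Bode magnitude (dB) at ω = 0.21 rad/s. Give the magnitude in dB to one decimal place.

|j0.21 + 1.26| = √(0.21² + 1.26²) = 1.277
|j0.21| = 0.21
|G(j0.21)| = 2.26 / (1.277 × 0.21) = 8.425
20 log₁₀(8.425) = 18.51 dB

18.5 dB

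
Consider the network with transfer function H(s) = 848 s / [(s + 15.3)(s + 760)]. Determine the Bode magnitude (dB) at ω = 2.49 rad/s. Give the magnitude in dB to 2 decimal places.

-14.93 dB

|j2.49| = 2.49
|j2.49 + 15.3| = √(2.49² + 15.3²) = 15.5
|j2.49 + 760| = √(2.49² + 760²) = 760
|H(j2.49)| = 848 × 2.49 / (15.5 × 760) = 0.17923
20 log₁₀(0.17923) = -14.932 dB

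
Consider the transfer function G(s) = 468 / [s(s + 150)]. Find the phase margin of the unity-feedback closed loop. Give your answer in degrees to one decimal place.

Gain crossover: |G(jω)| = 1 at ω ≈ 3.12 rad s⁻¹.
∠G(j3.12) = −90° − arctan(3.12/150) ≈ -91.19°
PM = 180° + (-91.19°) = 88.81°

88.8°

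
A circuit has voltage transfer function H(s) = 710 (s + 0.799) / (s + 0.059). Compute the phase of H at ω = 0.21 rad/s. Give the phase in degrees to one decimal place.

∠(j0.21 + 0.799) = arctan(0.21/0.799) = 14.73°
∠(j0.21 + 0.059) = arctan(0.21/0.059) = 74.31°
∠H(j0.21) = 14.73° − 74.31° = -59.58°

-59.6°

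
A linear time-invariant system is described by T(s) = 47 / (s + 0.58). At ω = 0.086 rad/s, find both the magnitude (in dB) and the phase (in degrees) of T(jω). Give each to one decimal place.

|T| = 38.1 dB, ∠T = -8.4°

|j0.086 + 0.58| = √(0.086² + 0.58²) = 0.5863
|T(j0.086)| = 47 / 0.5863 = 80.158
20 log₁₀(80.158) = 38.08 dB
∠(j0.086 + 0.58) = arctan(0.086/0.58) = 8.43°
∠T(j0.086) = −8.43° = -8.43°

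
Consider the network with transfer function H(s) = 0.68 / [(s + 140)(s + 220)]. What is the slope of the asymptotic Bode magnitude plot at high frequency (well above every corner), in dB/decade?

With 0 zeros and 2 poles, the high-frequency asymptotic slope is 20 × (0 − 2) = -40 dB/decade.

-40 dB/decade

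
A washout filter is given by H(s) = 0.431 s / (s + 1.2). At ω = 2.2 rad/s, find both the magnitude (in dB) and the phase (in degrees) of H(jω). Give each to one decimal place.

|j2.2| = 2.2
|j2.2 + 1.2| = √(2.2² + 1.2²) = 2.506
|H(j2.2)| = 0.431 × 2.2 / 2.506 = 0.37837
20 log₁₀(0.37837) = -8.44 dB
∠(j2.2) = 90.00°
∠(j2.2 + 1.2) = arctan(2.2/1.2) = 61.39°
∠H(j2.2) = 90.00° − 61.39° = 28.61°

|H| = -8.4 dB, ∠H = 28.6 deg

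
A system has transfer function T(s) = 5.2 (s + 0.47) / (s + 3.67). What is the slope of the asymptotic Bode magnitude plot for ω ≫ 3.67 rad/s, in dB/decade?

0 dB/decade

With 1 zero and 1 pole, the high-frequency asymptotic slope is 20 × (1 − 1) = 0 dB/decade.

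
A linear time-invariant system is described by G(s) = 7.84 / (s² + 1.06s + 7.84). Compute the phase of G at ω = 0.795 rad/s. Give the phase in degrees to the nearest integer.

-7 deg

∠[(j0.795)² + 1.06(j0.795) + 7.84] = ∠[7.208 + j0.8427] = 6.67°
∠G(j0.795) = −6.67° = -6.67°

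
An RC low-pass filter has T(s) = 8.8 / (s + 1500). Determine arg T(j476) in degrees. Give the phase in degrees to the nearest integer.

-18°

∠(j476 + 1500) = arctan(476/1500) = 17.61°
∠T(j476) = −17.61° = -17.61°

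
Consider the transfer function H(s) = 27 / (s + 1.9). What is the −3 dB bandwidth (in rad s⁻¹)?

1.9 rad s⁻¹

For a single-pole low-pass, the −3 dB point is at the pole: ω = 1.9 rad s⁻¹.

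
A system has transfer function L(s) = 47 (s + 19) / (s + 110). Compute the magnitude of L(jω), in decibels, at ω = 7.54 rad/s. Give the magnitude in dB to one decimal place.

18.8 dB

|j7.54 + 19| = √(7.54² + 19²) = 20.44
|j7.54 + 110| = √(7.54² + 110²) = 110.3
|L(j7.54)| = 47 × 20.44 / 110.3 = 8.7136
20 log₁₀(8.7136) = 18.80 dB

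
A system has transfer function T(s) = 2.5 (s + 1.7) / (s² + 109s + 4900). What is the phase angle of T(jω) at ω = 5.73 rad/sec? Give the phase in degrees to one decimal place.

∠(j5.73 + 1.7) = arctan(5.73/1.7) = 73.48°
∠[(j5.73)² + 109(j5.73) + 4900] = ∠[4867.2 + j624.57] = 7.31°
∠T(j5.73) = 73.48° − 7.31° = 66.16°

66.2°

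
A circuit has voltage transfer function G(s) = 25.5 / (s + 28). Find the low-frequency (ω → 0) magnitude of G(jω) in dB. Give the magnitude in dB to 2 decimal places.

G(0) = 25.5 / 28 = 0.91071
20 log₁₀(0.91071) = -0.812 dB

-0.81 dB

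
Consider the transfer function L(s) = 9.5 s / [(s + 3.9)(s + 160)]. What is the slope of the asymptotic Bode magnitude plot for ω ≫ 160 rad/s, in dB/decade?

-20 dB/decade

With 1 zero and 2 poles, the high-frequency asymptotic slope is 20 × (1 − 2) = -20 dB/decade.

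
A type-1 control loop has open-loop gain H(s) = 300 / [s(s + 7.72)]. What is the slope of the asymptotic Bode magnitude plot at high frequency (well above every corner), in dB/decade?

-40 dB/decade

With 0 zeros and 2 poles, the high-frequency asymptotic slope is 20 × (0 − 2) = -40 dB/decade.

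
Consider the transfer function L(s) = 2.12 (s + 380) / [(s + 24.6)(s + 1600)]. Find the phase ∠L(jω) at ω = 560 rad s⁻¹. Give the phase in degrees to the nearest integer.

∠(j560 + 380) = arctan(560/380) = 55.84°
∠(j560 + 24.6) = arctan(560/24.6) = 87.48°
∠(j560 + 1600) = arctan(560/1600) = 19.29°
∠L(j560) = 55.84° − (87.48° + 19.29°) = -50.93°

-51 deg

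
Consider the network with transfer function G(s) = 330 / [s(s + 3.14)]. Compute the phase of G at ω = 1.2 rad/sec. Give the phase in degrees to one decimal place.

-110.9°

∠(j1.2 + 3.14) = arctan(1.2/3.14) = 20.92°
∠(j1.2) = 90.00°
∠G(j1.2) = − (20.92° + 90.00°) = -110.92°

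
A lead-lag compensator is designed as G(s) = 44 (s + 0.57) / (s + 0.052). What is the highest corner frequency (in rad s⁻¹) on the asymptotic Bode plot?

0.57 rad s⁻¹

Break frequencies occur at each pole and zero magnitude: 0.052 rad s⁻¹, 0.57 rad s⁻¹.
The highest is 0.57 rad s⁻¹.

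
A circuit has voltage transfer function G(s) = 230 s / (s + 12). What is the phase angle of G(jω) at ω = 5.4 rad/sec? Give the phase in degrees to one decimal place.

65.8°

∠(j5.4) = 90.00°
∠(j5.4 + 12) = arctan(5.4/12) = 24.23°
∠G(j5.4) = 90.00° − 24.23° = 65.77°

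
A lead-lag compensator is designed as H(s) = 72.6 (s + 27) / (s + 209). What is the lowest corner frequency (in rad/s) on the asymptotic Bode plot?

Break frequencies occur at each pole and zero magnitude: 27 rad/s, 209 rad/s.
The lowest is 27 rad/s.

27 rad/s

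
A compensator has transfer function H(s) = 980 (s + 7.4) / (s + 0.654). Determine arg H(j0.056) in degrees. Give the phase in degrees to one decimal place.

-4.5°

∠(j0.056 + 7.4) = arctan(0.056/7.4) = 0.43°
∠(j0.056 + 0.654) = arctan(0.056/0.654) = 4.89°
∠H(j0.056) = 0.43° − 4.89° = -4.46°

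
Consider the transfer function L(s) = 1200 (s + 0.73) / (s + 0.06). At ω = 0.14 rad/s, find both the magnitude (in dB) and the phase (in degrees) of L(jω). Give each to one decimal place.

|L| = 75.4 dB, ∠L = -55.9°

|j0.14 + 0.73| = √(0.14² + 0.73²) = 0.7433
|j0.14 + 0.06| = √(0.14² + 0.06²) = 0.1523
|L(j0.14)| = 1200 × 0.7433 / 0.1523 = 5856
20 log₁₀(5856) = 75.35 dB
∠(j0.14 + 0.73) = arctan(0.14/0.73) = 10.86°
∠(j0.14 + 0.06) = arctan(0.14/0.06) = 66.80°
∠L(j0.14) = 10.86° − 66.80° = -55.94°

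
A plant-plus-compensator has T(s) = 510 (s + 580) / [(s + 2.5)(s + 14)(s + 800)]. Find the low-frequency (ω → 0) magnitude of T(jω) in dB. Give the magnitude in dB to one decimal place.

20.5 dB

T(0) = 510 × 580 / (2.5 × 14 × 800) = 10.564
20 log₁₀(10.564) = 20.48 dB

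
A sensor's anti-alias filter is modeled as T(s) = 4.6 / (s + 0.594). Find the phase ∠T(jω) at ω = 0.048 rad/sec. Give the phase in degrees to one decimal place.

-4.6°

∠(j0.048 + 0.594) = arctan(0.048/0.594) = 4.62°
∠T(j0.048) = −4.62° = -4.62°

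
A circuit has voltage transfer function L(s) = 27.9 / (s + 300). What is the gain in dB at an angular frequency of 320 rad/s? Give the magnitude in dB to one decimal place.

|j320 + 300| = √(320² + 300²) = 438.6
|L(j320)| = 27.9 / 438.6 = 0.063607
20 log₁₀(0.063607) = -23.93 dB

-23.9 dB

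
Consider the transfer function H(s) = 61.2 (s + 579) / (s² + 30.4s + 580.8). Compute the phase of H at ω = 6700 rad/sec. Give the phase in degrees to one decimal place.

-94.7 deg

∠(j6700 + 579) = arctan(6700/579) = 85.06°
∠[(j6700)² + 30.4(j6700) + 580.8] = ∠[-4.4889e+07 + j2.0368e+05] = 179.74°
∠H(j6700) = 85.06° − 179.74° = -94.68°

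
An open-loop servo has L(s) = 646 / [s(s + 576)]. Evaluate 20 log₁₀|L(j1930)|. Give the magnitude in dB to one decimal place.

-75.6 dB

|j1930 + 576| = √(1930² + 576²) = 2014
|j1930| = 1930
|L(j1930)| = 646 / (2014 × 1930) = 0.00016618
20 log₁₀(0.00016618) = -75.59 dB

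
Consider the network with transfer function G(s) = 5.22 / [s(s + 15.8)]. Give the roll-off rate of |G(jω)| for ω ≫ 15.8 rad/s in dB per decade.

With 0 zeros and 2 poles, the high-frequency asymptotic slope is 20 × (0 − 2) = -40 dB/decade.

-40 dB/decade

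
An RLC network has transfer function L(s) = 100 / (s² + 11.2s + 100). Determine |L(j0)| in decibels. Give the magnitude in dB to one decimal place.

0.0 dB

L(0) = 100 / 100 = 1
20 log₁₀(1) = 0.00 dB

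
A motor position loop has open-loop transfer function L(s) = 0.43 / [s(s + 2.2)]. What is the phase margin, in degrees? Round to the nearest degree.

Gain crossover: |L(jω)| = 1 at ω ≈ 0.195 rad/s.
∠L(j0.195) = −90° − arctan(0.195/2.2) ≈ -95.06°
PM = 180° + (-95.06°) = 84.94°

85°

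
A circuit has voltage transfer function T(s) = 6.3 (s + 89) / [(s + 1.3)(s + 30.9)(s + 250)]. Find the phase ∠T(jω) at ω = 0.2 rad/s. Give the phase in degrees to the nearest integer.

∠(j0.2 + 89) = arctan(0.2/89) = 0.13°
∠(j0.2 + 1.3) = arctan(0.2/1.3) = 8.75°
∠(j0.2 + 30.9) = arctan(0.2/30.9) = 0.37°
∠(j0.2 + 250) = arctan(0.2/250) = 0.05°
∠T(j0.2) = 0.13° − (8.75° + 0.37° + 0.05°) = -9.03°

-9 deg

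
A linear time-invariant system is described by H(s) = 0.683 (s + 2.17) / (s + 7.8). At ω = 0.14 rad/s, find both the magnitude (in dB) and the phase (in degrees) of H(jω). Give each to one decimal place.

|j0.14 + 2.17| = √(0.14² + 2.17²) = 2.175
|j0.14 + 7.8| = √(0.14² + 7.8²) = 7.801
|H(j0.14)| = 0.683 × 2.175 / 7.801 = 0.19038
20 log₁₀(0.19038) = -14.41 dB
∠(j0.14 + 2.17) = arctan(0.14/2.17) = 3.69°
∠(j0.14 + 7.8) = arctan(0.14/7.8) = 1.03°
∠H(j0.14) = 3.69° − 1.03° = 2.66°

|H| = -14.4 dB, ∠H = 2.7 deg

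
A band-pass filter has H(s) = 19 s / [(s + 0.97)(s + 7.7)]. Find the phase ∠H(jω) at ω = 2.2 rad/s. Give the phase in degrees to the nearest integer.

8°

∠(j2.2) = 90.00°
∠(j2.2 + 0.97) = arctan(2.2/0.97) = 66.21°
∠(j2.2 + 7.7) = arctan(2.2/7.7) = 15.95°
∠H(j2.2) = 90.00° − (66.21° + 15.95°) = 7.85°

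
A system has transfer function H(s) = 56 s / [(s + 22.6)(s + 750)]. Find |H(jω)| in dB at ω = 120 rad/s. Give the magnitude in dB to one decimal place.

|j120| = 120
|j120 + 22.6| = √(120² + 22.6²) = 122.1
|j120 + 750| = √(120² + 750²) = 759.5
|H(j120)| = 56 × 120 / (122.1 × 759.5) = 0.072455
20 log₁₀(0.072455) = -22.80 dB

-22.8 dB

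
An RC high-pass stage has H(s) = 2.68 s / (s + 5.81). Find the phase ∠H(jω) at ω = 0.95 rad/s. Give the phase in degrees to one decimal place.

∠(j0.95) = 90.00°
∠(j0.95 + 5.81) = arctan(0.95/5.81) = 9.29°
∠H(j0.95) = 90.00° − 9.29° = 80.71°

80.7°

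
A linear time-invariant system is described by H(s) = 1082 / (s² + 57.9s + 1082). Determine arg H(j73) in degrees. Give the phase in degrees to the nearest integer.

-135°

∠[(j73)² + 57.9(j73) + 1082] = ∠[-4247 + j4226.7] = 135.14°
∠H(j73) = −135.14° = -135.14°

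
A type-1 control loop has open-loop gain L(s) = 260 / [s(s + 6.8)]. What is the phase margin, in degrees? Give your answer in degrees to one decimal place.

Gain crossover: |L(jω)| = 1 at ω ≈ 15.4 rad s⁻¹.
∠L(j15.4) = −90° − arctan(15.4/6.8) ≈ -156.21°
PM = 180° + (-156.21°) = 23.79°

23.8°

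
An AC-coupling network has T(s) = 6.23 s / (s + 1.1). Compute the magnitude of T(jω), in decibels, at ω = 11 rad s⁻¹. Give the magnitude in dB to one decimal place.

|j11| = 11
|j11 + 1.1| = √(11² + 1.1²) = 11.05
|T(j11)| = 6.23 × 11 / 11.05 = 6.1991
20 log₁₀(6.1991) = 15.85 dB

15.8 dB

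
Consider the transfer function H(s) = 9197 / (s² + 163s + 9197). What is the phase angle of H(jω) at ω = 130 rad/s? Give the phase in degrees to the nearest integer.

∠[(j130)² + 163(j130) + 9197] = ∠[-7703 + j21190] = 109.98°
∠H(j130) = −109.98° = -109.98°

-110 deg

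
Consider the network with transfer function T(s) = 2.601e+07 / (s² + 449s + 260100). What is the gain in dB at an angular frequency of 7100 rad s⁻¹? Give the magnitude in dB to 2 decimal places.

|(j7100)² + 449(j7100) + 260100| = |-5.015e+07 + j3.1879e+06| = 5.025e+07
|T(j7100)| = 2.601e+07 / 5.025e+07 = 0.5176
20 log₁₀(0.5176) = -5.720 dB

-5.72 dB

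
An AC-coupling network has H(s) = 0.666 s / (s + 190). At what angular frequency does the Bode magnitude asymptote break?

The single real pole at s = −190 gives a corner at ω = 190 rad/sec.

190 rad/sec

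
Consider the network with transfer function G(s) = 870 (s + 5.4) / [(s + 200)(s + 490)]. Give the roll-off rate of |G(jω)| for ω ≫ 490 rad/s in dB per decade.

-20 dB/decade

With 1 zero and 2 poles, the high-frequency asymptotic slope is 20 × (1 − 2) = -20 dB/decade.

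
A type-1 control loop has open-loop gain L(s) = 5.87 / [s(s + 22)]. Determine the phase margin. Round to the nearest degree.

Gain crossover: |L(jω)| = 1 at ω ≈ 0.267 rad/s.
∠L(j0.267) = −90° − arctan(0.267/22) ≈ -90.69°
PM = 180° + (-90.69°) = 89.31°

89°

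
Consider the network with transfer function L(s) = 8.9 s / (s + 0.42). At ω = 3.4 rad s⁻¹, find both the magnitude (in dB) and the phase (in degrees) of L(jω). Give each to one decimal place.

|j3.4| = 3.4
|j3.4 + 0.42| = √(3.4² + 0.42²) = 3.426
|L(j3.4)| = 8.9 × 3.4 / 3.426 = 8.8329
20 log₁₀(8.8329) = 18.92 dB
∠(j3.4) = 90.00°
∠(j3.4 + 0.42) = arctan(3.4/0.42) = 82.96°
∠L(j3.4) = 90.00° − 82.96° = 7.04°

|L| = 18.9 dB, ∠L = 7.0 deg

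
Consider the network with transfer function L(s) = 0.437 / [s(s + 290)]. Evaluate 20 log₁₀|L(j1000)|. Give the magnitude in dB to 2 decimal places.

|j1000 + 290| = √(1000² + 290²) = 1041
|j1000| = 1000
|L(j1000)| = 0.437 / (1041 × 1000) = 4.1971e-07
20 log₁₀(4.1971e-07) = -127.541 dB

-127.54 dB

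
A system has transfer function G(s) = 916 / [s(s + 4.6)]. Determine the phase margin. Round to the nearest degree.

Gain crossover: |G(jω)| = 1 at ω ≈ 30.1 rad/s.
∠G(j30.1) = −90° − arctan(30.1/4.6) ≈ -171.31°
PM = 180° + (-171.31°) = 8.69°

9°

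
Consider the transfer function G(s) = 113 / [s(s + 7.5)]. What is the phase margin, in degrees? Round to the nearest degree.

39 deg

Gain crossover: |G(jω)| = 1 at ω ≈ 9.4 rad/s.
∠G(j9.4) = −90° − arctan(9.4/7.5) ≈ -141.41°
PM = 180° + (-141.41°) = 38.59°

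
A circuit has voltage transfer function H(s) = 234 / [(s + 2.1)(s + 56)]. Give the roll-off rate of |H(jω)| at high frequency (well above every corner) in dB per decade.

With 0 zeros and 2 poles, the high-frequency asymptotic slope is 20 × (0 − 2) = -40 dB/decade.

-40 dB/decade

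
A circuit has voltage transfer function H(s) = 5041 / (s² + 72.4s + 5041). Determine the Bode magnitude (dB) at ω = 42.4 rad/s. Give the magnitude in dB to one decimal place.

1.1 dB

|(j42.4)² + 72.4(j42.4) + 5041| = |3243.2 + j3069.8| = 4466
|H(j42.4)| = 5041 / 4466 = 1.1288
20 log₁₀(1.1288) = 1.05 dB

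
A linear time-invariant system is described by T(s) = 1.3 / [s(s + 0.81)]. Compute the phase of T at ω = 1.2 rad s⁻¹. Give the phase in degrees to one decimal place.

-146.0 deg

∠(j1.2 + 0.81) = arctan(1.2/0.81) = 55.98°
∠(j1.2) = 90.00°
∠T(j1.2) = − (55.98° + 90.00°) = -145.98°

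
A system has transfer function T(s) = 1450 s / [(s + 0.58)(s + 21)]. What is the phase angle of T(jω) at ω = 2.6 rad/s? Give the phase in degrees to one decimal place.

5.5°

∠(j2.6) = 90.00°
∠(j2.6 + 0.58) = arctan(2.6/0.58) = 77.42°
∠(j2.6 + 21) = arctan(2.6/21) = 7.06°
∠T(j2.6) = 90.00° − (77.42° + 7.06°) = 5.52°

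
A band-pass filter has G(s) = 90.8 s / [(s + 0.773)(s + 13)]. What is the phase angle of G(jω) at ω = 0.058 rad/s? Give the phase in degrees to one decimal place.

∠(j0.058) = 90.00°
∠(j0.058 + 0.773) = arctan(0.058/0.773) = 4.29°
∠(j0.058 + 13) = arctan(0.058/13) = 0.26°
∠G(j0.058) = 90.00° − (4.29° + 0.26°) = 85.45°

85.5 deg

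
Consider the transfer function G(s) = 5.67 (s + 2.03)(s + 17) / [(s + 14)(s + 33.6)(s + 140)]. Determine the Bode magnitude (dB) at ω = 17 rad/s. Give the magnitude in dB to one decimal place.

-34.0 dB

|j17 + 2.03| = √(17² + 2.03²) = 17.12
|j17 + 17| = √(17² + 17²) = 24.04
|j17 + 14| = √(17² + 14²) = 22.02
|j17 + 33.6| = √(17² + 33.6²) = 37.66
|j17 + 140| = √(17² + 140²) = 141
|G(j17)| = 5.67 × 17.12 × 24.04 / (22.02 × 37.66 × 141) = 0.019955
20 log₁₀(0.019955) = -34.00 dB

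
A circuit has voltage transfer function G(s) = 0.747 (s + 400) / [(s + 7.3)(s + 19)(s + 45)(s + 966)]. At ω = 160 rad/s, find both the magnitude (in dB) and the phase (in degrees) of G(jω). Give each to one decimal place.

|G| = -142.3 dB, ∠G = -232.5°

|j160 + 400| = √(160² + 400²) = 430.8
|j160 + 7.3| = √(160² + 7.3²) = 160.2
|j160 + 19| = √(160² + 19²) = 161.1
|j160 + 45| = √(160² + 45²) = 166.2
|j160 + 966| = √(160² + 966²) = 979.2
|G(j160)| = 0.747 × 430.8 / (160.2 × 161.1 × 166.2 × 979.2) = 7.6625e-08
20 log₁₀(7.6625e-08) = -142.31 dB
∠(j160 + 400) = arctan(160/400) = 21.80°
∠(j160 + 7.3) = arctan(160/7.3) = 87.39°
∠(j160 + 19) = arctan(160/19) = 83.23°
∠(j160 + 45) = arctan(160/45) = 74.29°
∠(j160 + 966) = arctan(160/966) = 9.40°
∠G(j160) = 21.80° − (87.39° + 83.23° + 74.29° + 9.40°) = -232.51°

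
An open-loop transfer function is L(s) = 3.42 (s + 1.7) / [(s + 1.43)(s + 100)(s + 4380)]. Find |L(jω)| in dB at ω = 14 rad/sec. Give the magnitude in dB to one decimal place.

|j14 + 1.7| = √(14² + 1.7²) = 14.1
|j14 + 1.43| = √(14² + 1.43²) = 14.07
|j14 + 100| = √(14² + 100²) = 101
|j14 + 4380| = √(14² + 4380²) = 4380
|L(j14)| = 3.42 × 14.1 / (14.07 × 101 × 4380) = 7.7492e-06
20 log₁₀(7.7492e-06) = -102.21 dB

-102.2 dB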